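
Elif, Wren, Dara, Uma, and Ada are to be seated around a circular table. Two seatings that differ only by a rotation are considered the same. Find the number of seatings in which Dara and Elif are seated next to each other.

12

Treat {Dara, Elif} as one unit (2 internal orders) and seat the resulting 4 units around the table: (3)! circular arrangements.
So 2 × (3)! = 2 × 6 = 12.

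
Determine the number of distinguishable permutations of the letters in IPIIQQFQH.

The 9 letters of IPIIQQFQH have repeats: I appearing 3 times and Q appearing 3 times.
The number of distinct arrangements is 9!/(3!·3!) = 362880/36 = 10080.

10080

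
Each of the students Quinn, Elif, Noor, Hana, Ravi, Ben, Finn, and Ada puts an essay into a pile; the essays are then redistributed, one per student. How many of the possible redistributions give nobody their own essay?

14833

Let Aᵢ be the assignments in which student i gets their own essay. We want the size of the complement of A₁∪…∪A_8.
By inclusion–exclusion this is Σ_{j=0}^{8} (−1)^j C(8,j)·(8−j)!.
Computing: 40320 − 40320 + 20160 − 6720 + 1680 − 336 + 56 − 8 + 1 = 14833.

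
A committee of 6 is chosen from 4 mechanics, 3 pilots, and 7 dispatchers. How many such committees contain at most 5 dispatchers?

2996

Split by how many dispatchers are chosen (0 through 5).
Sum: C(7,0)·C(7,6) + C(7,1)·C(7,5) + C(7,2)·C(7,4) + C(7,3)·C(7,3) + C(7,4)·C(7,2) + C(7,5)·C(7,1) = 7 + 147 + 735 + 1225 + 735 + 147 = 2996.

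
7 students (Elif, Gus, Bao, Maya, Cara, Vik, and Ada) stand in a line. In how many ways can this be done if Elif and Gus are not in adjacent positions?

3600

Of the 7! = 5040 arrangements, those with Elif and Gus adjacent number 2 × 6! = 1440 (treat the pair as a block with 2 internal orders).
Complementary counting: 5040 − 1440 = 3600.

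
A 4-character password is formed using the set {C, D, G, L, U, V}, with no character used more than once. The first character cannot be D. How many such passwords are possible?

300

The first character has 6−1 = 5 choices (anything except D).
The remaining 3 characters are filled from the other 5 symbols without repetition: 5 × 4 × 3 = 60.
Total: 5 × 60 = 300.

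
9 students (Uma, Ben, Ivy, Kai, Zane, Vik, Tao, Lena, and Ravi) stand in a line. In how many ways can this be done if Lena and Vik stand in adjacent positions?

Place the 7 others and the Lena-Vik pair as 8 objects in a line; the pair has 2 internal arrangements.
That gives 2 × 8! = 2 × 40320 = 80640.

80640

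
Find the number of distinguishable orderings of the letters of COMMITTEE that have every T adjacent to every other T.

Treat the 2 copies of T as a single block. The multiset to arrange is then {TT, C, E, E, I, M, M, O}, 8 items in all.
That gives (8)!/(2!·2!) = 10080 arrangements.

10080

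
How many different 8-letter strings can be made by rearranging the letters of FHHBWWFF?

1680

The 8 letters of FHHBWWFF have repeats: F appearing 3 times, H appearing twice, and W appearing twice.
The number of distinct arrangements is 8!/(3!·2!·2!) = 40320/24 = 1680.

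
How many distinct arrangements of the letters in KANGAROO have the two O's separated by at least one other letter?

7560

Total arrangements of KANGAROO: 8!/(2!·2!) = 10080.
Arrangements with the O's together: treat OO as one letter, giving (7)!/(2!) = 2520.
Hence 10080 − 2520 = 7560.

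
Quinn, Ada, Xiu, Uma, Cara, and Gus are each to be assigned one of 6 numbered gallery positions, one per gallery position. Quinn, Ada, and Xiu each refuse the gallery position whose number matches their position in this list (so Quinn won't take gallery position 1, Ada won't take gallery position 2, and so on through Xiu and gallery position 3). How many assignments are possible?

426

Let Aᵢ (for i ∈ {1, 2, 3}) be the placements that put person i in their forbidden gallery position. Any j of these fix j positions, leaving (6−j)! ways to fill the rest, and there are C(3,j) ways to pick which j.
By inclusion–exclusion, the number of valid placements is Σ_{j=0}^{3} (−1)^j C(3,j)·(6−j)!.
Computing: 720 − 360 + 72 − 6 = 426.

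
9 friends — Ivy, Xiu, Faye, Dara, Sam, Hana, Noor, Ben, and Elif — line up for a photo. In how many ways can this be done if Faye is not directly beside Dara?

282240

There are 9! = 362880 arrangements in all. If Faye and Dara are adjacent, merging them into one block gives 2·(8)! = 80640 arrangements.
So 362880 − 80640 = 282240 arrangements keep them apart.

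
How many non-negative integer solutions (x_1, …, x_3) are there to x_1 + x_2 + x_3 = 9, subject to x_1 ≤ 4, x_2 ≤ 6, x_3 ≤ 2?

9

Ignoring the caps, the number of non-negative solutions to x_1+…+x_3 = 9 is C(11,2) = 55.
Subtract solutions that violate a single cap (substitute x_i' = x_i − (cap_i+1)): x_1 ≥ 5 gives C(6,2) = 15; x_2 ≥ 7 gives C(4,2) = 6; x_3 ≥ 3 gives C(8,2) = 28. Together 49.
Add back pairs where two caps are both exceeded: 0 + 3 + 0 = 3.
By inclusion–exclusion the count is 55 − 49 + 3 = 9.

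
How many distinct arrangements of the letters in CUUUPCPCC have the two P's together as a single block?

Treat the 2 copies of P as a single block. The multiset to arrange is then {PP, C, C, C, C, U, U, U}, 8 items in all.
That gives (8)!/(4!·3!) = 280 arrangements.

280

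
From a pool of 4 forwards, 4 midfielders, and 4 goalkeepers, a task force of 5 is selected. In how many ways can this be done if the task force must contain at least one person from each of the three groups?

With no constraint there are C(12,5) = 792 possible selections.
Subtract selections that omit an entire group: no forwards → C(8,5) = 56; no midfielders → C(8,5) = 56; no goalkeepers → C(8,5) = 56.
Add back selections omitting two groups (i.e. drawn from a single group): C(4,5) + C(4,5) + C(4,5) = 0.
By inclusion–exclusion: 792 − 168 + 0 = 624.

624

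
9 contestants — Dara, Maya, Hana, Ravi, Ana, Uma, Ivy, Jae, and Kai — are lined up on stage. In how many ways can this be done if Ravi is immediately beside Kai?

Treat {Ravi, Kai} as a single unit. There are 8 units to order, and the pair itself can be ordered 2 ways.
So the count is 2·(8)! = 80640.

80640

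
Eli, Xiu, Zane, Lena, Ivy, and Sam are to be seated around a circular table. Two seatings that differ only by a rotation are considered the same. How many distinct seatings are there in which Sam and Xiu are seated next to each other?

Treat {Sam, Xiu} as one unit (2 internal orders) and seat the resulting 5 units around the table: (4)! circular arrangements.
So 2 × (4)! = 2 × 24 = 48.

48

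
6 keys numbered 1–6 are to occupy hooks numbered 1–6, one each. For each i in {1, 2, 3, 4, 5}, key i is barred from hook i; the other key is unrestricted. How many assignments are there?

309

Let Aᵢ (for 1 ≤ i ≤ 5) be the placements that put key i in its forbidden hook. Any j of these fix j positions, leaving (6−j)! ways to fill the rest, and there are C(5,j) ways to pick which j.
By inclusion–exclusion, the number of valid placements is Σ_{j=0}^{5} (−1)^j C(5,j)·(6−j)!.
Computing: 720 − 600 + 240 − 60 + 10 − 1 = 309.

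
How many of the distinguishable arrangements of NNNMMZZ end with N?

90

With the last slot taken by N, it remains to arrange the other 6 letters (NNMMZZ).
Those 6 letters have M appearing twice, N appearing twice, and Z appearing twice, giving (6)!/(2!·2!·2!) = 90.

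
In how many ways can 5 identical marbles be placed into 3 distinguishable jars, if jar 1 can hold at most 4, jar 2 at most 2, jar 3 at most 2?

8

Ignoring the caps, the number of non-negative solutions to x_1+…+x_3 = 5 is C(7,2) = 21.
Subtract solutions that violate a single cap (substitute x_i' = x_i − (cap_i+1)): x_1 ≥ 5 gives C(2,2) = 1; x_2 ≥ 3 gives C(4,2) = 6; x_3 ≥ 3 gives C(4,2) = 6. Together 13.
No two caps can be exceeded simultaneously, so the pair terms are all 0.
By inclusion–exclusion the count is 21 − 13 + 0 = 8.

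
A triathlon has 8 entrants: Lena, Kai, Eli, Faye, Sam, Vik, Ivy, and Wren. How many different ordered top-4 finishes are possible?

This is an ordered selection of 4 from 8: P(8,4).
That gives 8 × 7 × 6 × 5 = 1680.

1680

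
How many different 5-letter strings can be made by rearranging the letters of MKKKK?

5

MKKKK has 5 letters with K appearing 4 times.
Dividing 5! = 120 by 4! = 24 for the repeated letters gives 5.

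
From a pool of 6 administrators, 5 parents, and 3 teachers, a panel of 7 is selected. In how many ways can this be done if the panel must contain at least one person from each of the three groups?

With no constraint there are C(14,7) = 3432 possible selections.
Subtract selections that omit an entire group: no administrators → C(8,7) = 8; no parents → C(9,7) = 36; no teachers → C(11,7) = 330.
Add back selections omitting two groups (i.e. drawn from a single group): C(6,7) + C(5,7) + C(3,7) = 0.
By inclusion–exclusion: 3432 − 374 + 0 = 3058.

3058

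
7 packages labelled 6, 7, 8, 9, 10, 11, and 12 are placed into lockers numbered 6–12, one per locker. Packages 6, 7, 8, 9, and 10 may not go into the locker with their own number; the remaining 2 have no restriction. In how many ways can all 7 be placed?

2428

Let Aᵢ (for 6 ≤ i ≤ 10) be the placements that put package i in its forbidden locker. Any j of these fix j positions, leaving (7−j)! ways to fill the rest, and there are C(5,j) ways to pick which j.
By inclusion–exclusion, the number of valid placements is Σ_{j=0}^{5} (−1)^j C(5,j)·(7−j)!.
Computing: 5040 − 3600 + 1200 − 240 + 30 − 2 = 2428.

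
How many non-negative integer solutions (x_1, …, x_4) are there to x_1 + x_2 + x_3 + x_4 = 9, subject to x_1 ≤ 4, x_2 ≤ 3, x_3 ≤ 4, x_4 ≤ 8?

Ignoring the caps, the number of non-negative solutions to x_1+…+x_4 = 9 is C(12,3) = 220.
Subtract solutions that violate a single cap (substitute x_i' = x_i − (cap_i+1)): x_1 ≥ 5 gives C(7,3) = 35; x_2 ≥ 4 gives C(8,3) = 56; x_3 ≥ 5 gives C(7,3) = 35; x_4 ≥ 9 gives C(3,3) = 1. Together 127.
Add back pairs where two caps are both exceeded: 1 + 0 + 0 + 1 + 0 + 0 = 2.
By inclusion–exclusion the count is 220 − 127 + 2 = 95.

95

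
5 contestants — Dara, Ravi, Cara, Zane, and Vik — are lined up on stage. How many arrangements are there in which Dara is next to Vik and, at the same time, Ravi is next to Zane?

Treat {Dara,Vik} as one block (2 orders) and {Ravi,Zane} as another (2 orders).
That leaves 3 units to arrange: 2 × 2 × 3! = 4 × 6 = 24.

24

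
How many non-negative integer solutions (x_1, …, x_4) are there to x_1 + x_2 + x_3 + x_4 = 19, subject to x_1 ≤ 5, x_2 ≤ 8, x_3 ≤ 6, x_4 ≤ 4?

Without the upper bounds there are C(22,3) = 1540 ways to split 19 among 4 variables.
Subtract solutions that violate a single cap (substitute x_i' = x_i − (cap_i+1)): x_1 ≥ 6 gives C(16,3) = 560; x_2 ≥ 9 gives C(13,3) = 286; x_3 ≥ 7 gives C(15,3) = 455; x_4 ≥ 5 gives C(17,3) = 680. Together 1981.
Add back pairs where two caps are both exceeded: 35 + 84 + 165 + 20 + 56 + 120 = 480.
Subtract triples: 0 + 0 + 4 + 0 = 4.
By inclusion–exclusion the count is 1540 − 1981 + 480 − 4 = 35.

35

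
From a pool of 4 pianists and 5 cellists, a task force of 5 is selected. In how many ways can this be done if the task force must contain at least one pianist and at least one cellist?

125

Unrestricted: C(9,5) = 126 ways to pick any 5 of the 9.
Selections missing a whole group: no pianists → C(5,5) = 1; no cellists → C(4,5) = 0.
Both groups omitted at once is impossible, so 126 − 1 = 125.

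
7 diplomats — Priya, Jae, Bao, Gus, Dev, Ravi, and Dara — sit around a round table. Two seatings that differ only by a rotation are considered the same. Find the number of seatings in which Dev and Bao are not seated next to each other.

All circular seatings of 7 people number (6)! = 720.
Those with Dev next to Bao: fuse the pair into one unit and seat 6 units around a circle — 2·(5)! = 240.
Subtracting, 720 − 240 = 480.

480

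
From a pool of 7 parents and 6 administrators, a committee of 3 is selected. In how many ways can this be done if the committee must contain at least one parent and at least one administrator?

With no constraint there are C(13,3) = 286 possible selections.
Selections missing a whole group: no parents → C(6,3) = 20; no administrators → C(7,3) = 35.
Both groups omitted at once is impossible, so 286 − 55 = 231.

231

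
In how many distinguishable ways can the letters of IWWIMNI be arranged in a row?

The 7 letters of IWWIMNI have repeats: I appearing 3 times and W appearing twice.
The number of distinct arrangements is 7!/(3!·2!) = 5040/12 = 420.

420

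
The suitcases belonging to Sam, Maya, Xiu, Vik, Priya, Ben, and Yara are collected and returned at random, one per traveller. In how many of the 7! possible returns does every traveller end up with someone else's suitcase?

Count assignments avoiding every fixed point. For any j of the 7 travellers fixed to their own suitcase, the other 7−j can be arranged in (7−j)! ways.
By inclusion–exclusion this is Σ_{j=0}^{7} (−1)^j C(7,j)·(7−j)!.
Computing: 5040 − 5040 + 2520 − 840 + 210 − 42 + 7 − 1 = 1854.

1854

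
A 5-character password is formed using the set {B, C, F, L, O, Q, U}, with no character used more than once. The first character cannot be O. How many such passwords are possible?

The first character has 7−1 = 6 choices (anything except O).
The remaining 4 characters are filled from the other 6 symbols without repetition: 6 × 5 × 4 × 3 = 360.
Total: 6 × 360 = 2160.

2160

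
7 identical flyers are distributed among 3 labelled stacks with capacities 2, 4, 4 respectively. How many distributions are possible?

By stars and bars, unrestricted non-negative solutions to x_1+…+x_3 = 7 number C(7+2,2) = 36.
Subtract solutions that violate a single cap (substitute x_i' = x_i − (cap_i+1)): x_1 ≥ 3 gives C(6,2) = 15; x_2 ≥ 5 gives C(4,2) = 6; x_3 ≥ 5 gives C(4,2) = 6. Together 27.
No two caps can be exceeded simultaneously, so the pair terms are all 0.
By inclusion–exclusion the count is 36 − 27 + 0 = 9.

9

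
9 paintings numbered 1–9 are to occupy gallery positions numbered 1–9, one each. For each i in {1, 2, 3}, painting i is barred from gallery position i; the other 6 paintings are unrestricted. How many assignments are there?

256320

Let Aᵢ (for i ∈ {1, 2, 3}) be the placements that put painting i in its forbidden gallery position. Any j of these fix j positions, leaving (9−j)! ways to fill the rest, and there are C(3,j) ways to pick which j.
By inclusion–exclusion, the number of valid placements is Σ_{j=0}^{3} (−1)^j C(3,j)·(9−j)!.
Computing: 362880 − 120960 + 15120 − 720 = 256320.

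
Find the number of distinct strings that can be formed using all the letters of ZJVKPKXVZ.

ZJVKPKXVZ has 9 letters with K appearing twice, V appearing twice, and Z appearing twice.
The number of distinct arrangements is 9!/(2!·2!·2!) = 362880/8 = 45360.

45360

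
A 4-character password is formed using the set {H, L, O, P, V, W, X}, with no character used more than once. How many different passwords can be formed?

840

With no repetition, fill the 4 characters in order: 7 choices, then 6, down to 4.
That product is 7 × 6 × 5 × 4 = 840.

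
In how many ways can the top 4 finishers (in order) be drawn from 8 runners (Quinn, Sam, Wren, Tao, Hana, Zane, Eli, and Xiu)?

This is an ordered selection of 4 from 8: P(8,4).
That gives 8 × 7 × 6 × 5 = 1680.

1680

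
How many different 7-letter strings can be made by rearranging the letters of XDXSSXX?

The 7 letters of XDXSSXX have repeats: S appearing twice and X appearing 4 times.
Dividing 7! = 5040 by 4!·2! = 48 for the repeated letters gives 105.

105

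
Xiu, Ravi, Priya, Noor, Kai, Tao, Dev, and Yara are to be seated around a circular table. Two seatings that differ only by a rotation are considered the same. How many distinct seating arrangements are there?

5040

Fix one person's seat to break rotational symmetry; the remaining 7 people can be arranged in (7)! = 5040 ways.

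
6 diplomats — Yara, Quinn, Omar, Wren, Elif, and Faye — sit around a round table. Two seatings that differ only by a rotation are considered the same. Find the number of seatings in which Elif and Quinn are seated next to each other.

48

Treat {Elif, Quinn} as one unit (2 internal orders) and seat the resulting 5 units around the table: (4)! circular arrangements.
So 2 × (4)! = 2 × 24 = 48.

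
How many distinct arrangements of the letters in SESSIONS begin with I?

210

With the first slot taken by I, it remains to arrange the other 7 letters (SESSONS).
Those 7 letters have S appearing 4 times, giving (7)!/(4!) = 210.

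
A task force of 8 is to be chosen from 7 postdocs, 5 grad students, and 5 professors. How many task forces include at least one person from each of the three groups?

Total 8-person selections from all 17: C(17,8) = 24310.
Selections missing a whole group: no postdocs → C(10,8) = 45; no grad students → C(12,8) = 495; no professors → C(12,8) = 495.
Add back selections omitting two groups (i.e. drawn from a single group): C(7,8) + C(5,8) + C(5,8) = 0.
By inclusion–exclusion: 24310 − 1035 + 0 = 23275.

23275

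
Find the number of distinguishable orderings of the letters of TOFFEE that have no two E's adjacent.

Total arrangements of TOFFEE: 6!/(2!·2!) = 180.
If the two E's are adjacent, glue them into one block, leaving 5 items to arrange: (5)!/(2!) = 60 ways.
Hence 180 − 60 = 120.

120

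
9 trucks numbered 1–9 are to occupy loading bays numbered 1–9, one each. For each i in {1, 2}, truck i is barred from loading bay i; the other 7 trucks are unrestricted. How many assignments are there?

Let Aᵢ (for i ∈ {1, 2}) be the placements that put truck i in its forbidden loading bay. Any j of these fix j positions, leaving (9−j)! ways to fill the rest, and there are C(2,j) ways to pick which j.
By inclusion–exclusion, the number of valid placements is Σ_{j=0}^{2} (−1)^j C(2,j)·(9−j)!.
Computing: 362880 − 80640 + 5040 = 287280.

287280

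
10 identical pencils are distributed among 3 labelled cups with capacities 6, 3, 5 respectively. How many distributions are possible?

By stars and bars, unrestricted non-negative solutions to x_1+…+x_3 = 10 number C(10+2,2) = 66.
Subtract solutions that violate a single cap (substitute x_i' = x_i − (cap_i+1)): x_1 ≥ 7 gives C(5,2) = 10; x_2 ≥ 4 gives C(8,2) = 28; x_3 ≥ 6 gives C(6,2) = 15. Together 53.
Add back pairs where two caps are both exceeded: 0 + 0 + 1 = 1.
By inclusion–exclusion the count is 66 − 53 + 1 = 14.

14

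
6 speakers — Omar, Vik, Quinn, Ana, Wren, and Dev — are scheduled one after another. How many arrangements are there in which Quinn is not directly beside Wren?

480

Of the 6! = 720 arrangements, those with Quinn and Wren adjacent number 2 × 5! = 240 (treat the pair as a block with 2 internal orders).
So 720 − 240 = 480 arrangements keep them apart.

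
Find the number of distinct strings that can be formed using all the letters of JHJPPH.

90

JHJPPH has 6 letters with H appearing twice, J appearing twice, and P appearing twice.
So there are 6! / (2!·2!·2!) = 90 distinguishable arrangements.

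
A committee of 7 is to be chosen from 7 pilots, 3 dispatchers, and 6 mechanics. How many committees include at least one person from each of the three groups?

9569

With no constraint there are C(16,7) = 11440 possible selections.
Subtract selections that omit an entire group: no pilots → C(9,7) = 36; no dispatchers → C(13,7) = 1716; no mechanics → C(10,7) = 120.
Add back selections omitting two groups (i.e. drawn from a single group): C(7,7) + C(3,7) + C(6,7) = 1.
By inclusion–exclusion: 11440 − 1872 + 1 = 9569.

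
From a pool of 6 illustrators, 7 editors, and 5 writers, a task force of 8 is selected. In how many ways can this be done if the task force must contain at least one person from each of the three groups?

Total 8-person selections from all 18: C(18,8) = 43758.
Subtract selections that omit an entire group: no illustrators → C(12,8) = 495; no editors → C(11,8) = 165; no writers → C(13,8) = 1287.
Add back selections omitting two groups (i.e. drawn from a single group): C(6,8) + C(7,8) + C(5,8) = 0.
By inclusion–exclusion: 43758 − 1947 + 0 = 41811.

41811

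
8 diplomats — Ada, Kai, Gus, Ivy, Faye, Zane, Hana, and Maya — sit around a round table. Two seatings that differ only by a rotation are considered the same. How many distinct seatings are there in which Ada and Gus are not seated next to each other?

Without the restriction there are (7)! = 5040 seatings.
Seatings with Ada beside Gus: treat them as a block with 2 internal orders, giving 2 × (6)! = 1440.
Subtracting, 5040 − 1440 = 3600.

3600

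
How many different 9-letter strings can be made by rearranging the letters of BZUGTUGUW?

30240

BZUGTUGUW has 9 letters with G appearing twice and U appearing 3 times.
The number of distinct arrangements is 9!/(3!·2!) = 362880/12 = 30240.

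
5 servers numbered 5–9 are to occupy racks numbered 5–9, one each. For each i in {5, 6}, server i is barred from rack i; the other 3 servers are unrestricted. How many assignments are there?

Let Aᵢ (for i ∈ {5, 6}) be the placements that put server i in its forbidden rack. Any j of these fix j positions, leaving (5−j)! ways to fill the rest, and there are C(2,j) ways to pick which j.
By inclusion–exclusion, the number of valid placements is Σ_{j=0}^{2} (−1)^j C(2,j)·(5−j)!.
Computing: 120 − 48 + 6 = 78.

78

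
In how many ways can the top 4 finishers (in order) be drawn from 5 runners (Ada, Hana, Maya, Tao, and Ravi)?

120

There are 5 choices for 1st place, 4 for 2nd, and so on down to 2 for position 4.
That gives 5 × 4 × 3 × 2 = 120.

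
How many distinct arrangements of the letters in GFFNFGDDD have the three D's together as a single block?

Treat the 3 copies of D as a single block. The multiset to arrange is then {DDD, F, F, F, G, G, N}, 7 items in all.
That gives (7)!/(3!·2!) = 420 arrangements.

420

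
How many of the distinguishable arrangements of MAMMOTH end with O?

120

With the last slot taken by O, it remains to arrange the other 6 letters (MAMMTH).
Those 6 letters have M appearing 3 times, giving (6)!/(3!) = 120.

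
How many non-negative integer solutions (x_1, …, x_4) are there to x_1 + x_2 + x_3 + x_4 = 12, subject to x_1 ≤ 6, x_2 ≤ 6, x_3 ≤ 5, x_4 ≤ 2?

By stars and bars, unrestricted non-negative solutions to x_1+…+x_4 = 12 number C(12+3,3) = 455.
Subtract solutions that violate a single cap (substitute x_i' = x_i − (cap_i+1)): x_1 ≥ 7 gives C(8,3) = 56; x_2 ≥ 7 gives C(8,3) = 56; x_3 ≥ 6 gives C(9,3) = 84; x_4 ≥ 3 gives C(12,3) = 220. Together 416.
Add back pairs where two caps are both exceeded: 0 + 0 + 10 + 0 + 10 + 20 = 40.
By inclusion–exclusion the count is 455 − 416 + 40 = 79.

79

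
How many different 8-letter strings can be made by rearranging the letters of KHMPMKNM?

3360

KHMPMKNM has 8 letters with K appearing twice and M appearing 3 times.
So there are 8! / (3!·2!) = 3360 distinguishable arrangements.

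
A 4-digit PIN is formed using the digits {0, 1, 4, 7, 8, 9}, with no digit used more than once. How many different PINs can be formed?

360

Choose and order 4 of the 6 symbols: the first digit has 6 options, the next 5, then 4, 3.
6 × 5 × 4 × 3 = 360.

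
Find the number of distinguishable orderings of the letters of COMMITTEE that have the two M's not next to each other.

35280

There are 9!/(2!·2!·2!) = 45360 arrangements of COMMITTEE in total.
Arrangements with the M's together: treat MM as one letter, giving (8)!/(2!·2!) = 10080.
Subtracting, 45360 − 10080 = 35280 arrangements keep the M's apart.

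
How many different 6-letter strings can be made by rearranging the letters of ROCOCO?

60

ROCOCO has 6 letters with C appearing twice and O appearing 3 times.
The number of distinct arrangements is 6!/(3!·2!) = 720/12 = 60.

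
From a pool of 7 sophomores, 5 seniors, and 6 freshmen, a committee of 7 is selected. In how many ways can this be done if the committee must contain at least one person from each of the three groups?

28987

With no constraint there are C(18,7) = 31824 possible selections.
Subtract selections that omit an entire group: no sophomores → C(11,7) = 330; no seniors → C(13,7) = 1716; no freshmen → C(12,7) = 792.
Add back selections omitting two groups (i.e. drawn from a single group): C(7,7) + C(5,7) + C(6,7) = 1.
By inclusion–exclusion: 31824 − 2838 + 1 = 28987.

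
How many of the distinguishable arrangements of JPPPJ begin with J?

Fix J in the first position and arrange the remaining 4 letters.
Those 4 letters have P appearing 3 times, giving (4)!/(3!) = 4.

4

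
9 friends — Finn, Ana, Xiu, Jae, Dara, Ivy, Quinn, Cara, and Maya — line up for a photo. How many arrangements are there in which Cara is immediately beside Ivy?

80640

Treat {Cara, Ivy} as a single unit. There are 8 units to order, and the pair itself can be ordered 2 ways.
So the count is 2·(8)! = 80640.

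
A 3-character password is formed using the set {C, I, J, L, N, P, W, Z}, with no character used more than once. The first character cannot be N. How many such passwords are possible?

The first character has 8−1 = 7 choices (anything except N).
The remaining 2 characters are filled from the other 7 symbols without repetition: 7 × 6 = 42.
Total: 7 × 42 = 294.

294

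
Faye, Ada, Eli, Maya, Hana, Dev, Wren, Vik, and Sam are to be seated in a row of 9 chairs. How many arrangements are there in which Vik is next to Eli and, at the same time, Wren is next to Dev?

Treat {Vik,Eli} as one block (2 orders) and {Wren,Dev} as another (2 orders).
That leaves 7 units to arrange: 2 × 2 × 7! = 4 × 5040 = 20160.

20160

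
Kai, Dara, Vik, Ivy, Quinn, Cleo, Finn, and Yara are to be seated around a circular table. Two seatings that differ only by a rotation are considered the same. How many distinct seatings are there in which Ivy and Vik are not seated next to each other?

All circular seatings of 8 people number (7)! = 5040.
Seatings with Ivy beside Vik: treat them as a block with 2 internal orders, giving 2 × (6)! = 1440.
Subtracting, 5040 − 1440 = 3600.

3600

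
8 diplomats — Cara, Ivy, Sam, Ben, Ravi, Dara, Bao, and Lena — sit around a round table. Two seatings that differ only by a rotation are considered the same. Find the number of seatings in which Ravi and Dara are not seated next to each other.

3600

All circular seatings of 8 people number (7)! = 5040.
Seatings with Ravi beside Dara: treat them as a block with 2 internal orders, giving 2 × (6)! = 1440.
Subtracting, 5040 − 1440 = 3600.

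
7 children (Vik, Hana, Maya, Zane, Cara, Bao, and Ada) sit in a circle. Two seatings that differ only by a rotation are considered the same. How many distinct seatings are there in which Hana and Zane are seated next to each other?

240

Treat {Hana, Zane} as one unit (2 internal orders) and seat the resulting 6 units around the table: (5)! circular arrangements.
So 2 × (5)! = 2 × 120 = 240.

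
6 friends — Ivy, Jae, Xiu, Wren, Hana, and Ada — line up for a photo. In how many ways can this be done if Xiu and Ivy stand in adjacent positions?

Treat {Xiu, Ivy} as a single unit. There are 5 units to order, and the pair itself can be ordered 2 ways.
That gives 2 × 5! = 2 × 120 = 240.

240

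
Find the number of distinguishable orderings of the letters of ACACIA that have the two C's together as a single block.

20

Treat the 2 copies of C as a single block. The multiset to arrange is then {CC, A, A, A, I}, 5 items in all.
That gives (5)!/(3!) = 20 arrangements.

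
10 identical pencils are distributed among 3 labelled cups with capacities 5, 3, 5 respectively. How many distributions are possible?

10

Ignoring the caps, the number of non-negative solutions to x_1+…+x_3 = 10 is C(12,2) = 66.
Subtract solutions that violate a single cap (substitute x_i' = x_i − (cap_i+1)): x_1 ≥ 6 gives C(6,2) = 15; x_2 ≥ 4 gives C(8,2) = 28; x_3 ≥ 6 gives C(6,2) = 15. Together 58.
Add back pairs where two caps are both exceeded: 1 + 0 + 1 = 2.
By inclusion–exclusion the count is 66 − 58 + 2 = 10.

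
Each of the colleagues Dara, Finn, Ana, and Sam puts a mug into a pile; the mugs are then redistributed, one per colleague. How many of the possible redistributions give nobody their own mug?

This is the derangement count D_4: permutations of 4 items with no fixed point.
By inclusion–exclusion this is Σ_{j=0}^{4} (−1)^j C(4,j)·(4−j)!.
Computing: 24 − 24 + 12 − 4 + 1 = 9.

9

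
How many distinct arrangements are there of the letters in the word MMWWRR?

90

The 6 letters of MMWWRR have repeats: M appearing twice, R appearing twice, and W appearing twice.
Dividing 6! = 720 by 2!·2!·2! = 8 for the repeated letters gives 90.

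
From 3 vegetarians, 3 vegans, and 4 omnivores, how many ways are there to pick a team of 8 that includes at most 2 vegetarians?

Split by how many vegetarians are chosen (0 through 2).
Sum: C(3,0)·C(7,8) + C(3,1)·C(7,7) + C(3,2)·C(7,6) = 0 + 3 + 21 = 24.

24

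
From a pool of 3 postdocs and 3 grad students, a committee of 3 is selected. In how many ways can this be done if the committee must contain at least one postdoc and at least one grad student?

18

Total 3-person selections from all 6: C(6,3) = 20.
Selections missing a whole group: no postdocs → C(3,3) = 1; no grad students → C(3,3) = 1.
Both groups omitted at once is impossible, so 20 − 2 = 18.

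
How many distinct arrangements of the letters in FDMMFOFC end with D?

With the last slot taken by D, it remains to arrange the other 7 letters (FMMFOFC).
Those 7 letters have F appearing 3 times and M appearing twice, giving (7)!/(3!·2!) = 420.

420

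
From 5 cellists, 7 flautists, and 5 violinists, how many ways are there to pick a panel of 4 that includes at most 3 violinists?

Split by how many violinists are chosen (0 through 3).
Sum: C(5,0)·C(12,4) + C(5,1)·C(12,3) + C(5,2)·C(12,2) + C(5,3)·C(12,1) = 495 + 1100 + 660 + 120 = 2375.

2375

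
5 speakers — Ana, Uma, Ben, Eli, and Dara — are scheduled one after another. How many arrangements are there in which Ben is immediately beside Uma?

48

Glue Ben and Uma into one block (2 internal orders), leaving 4 units to arrange in a row.
So the count is 2·(4)! = 48.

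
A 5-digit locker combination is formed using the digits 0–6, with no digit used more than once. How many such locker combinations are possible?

2520

Choose and order 5 of the 7 symbols: the first digit has 7 options, the next 6, and so on down to 3.
7 × 6 × 5 × 4 × 3 = 2520.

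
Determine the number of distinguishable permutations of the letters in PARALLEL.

The 8 letters of PARALLEL have repeats: A appearing twice and L appearing 3 times.
So there are 8! / (3!·2!) = 3360 distinguishable arrangements.

3360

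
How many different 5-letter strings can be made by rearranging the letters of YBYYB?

The 5 letters of YBYYB have repeats: B appearing twice and Y appearing 3 times.
So there are 5! / (3!·2!) = 10 distinguishable arrangements.

10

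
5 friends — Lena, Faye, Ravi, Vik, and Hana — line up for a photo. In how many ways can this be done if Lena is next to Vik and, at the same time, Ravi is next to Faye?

24

Treat {Lena,Vik} as one block (2 orders) and {Ravi,Faye} as another (2 orders).
That leaves 3 units to arrange: 2 × 2 × 3! = 4 × 6 = 24.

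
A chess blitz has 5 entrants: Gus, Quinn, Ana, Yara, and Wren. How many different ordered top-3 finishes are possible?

60

This is an ordered selection of 3 from 5: P(5,3).
That gives 5 × 4 × 3 = 60.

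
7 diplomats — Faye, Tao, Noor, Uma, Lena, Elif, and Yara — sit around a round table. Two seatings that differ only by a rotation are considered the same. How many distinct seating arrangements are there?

Fix one person's seat to break rotational symmetry; the remaining 6 people can be arranged in (6)! = 720 ways.

720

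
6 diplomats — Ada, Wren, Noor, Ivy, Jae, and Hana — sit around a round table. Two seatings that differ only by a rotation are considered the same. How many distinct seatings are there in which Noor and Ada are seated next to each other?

48

Glue Noor and Ada into a block (2 internal orders). Seating 5 units around a circle gives (4)! arrangements.
So 2 × (4)! = 2 × 24 = 48.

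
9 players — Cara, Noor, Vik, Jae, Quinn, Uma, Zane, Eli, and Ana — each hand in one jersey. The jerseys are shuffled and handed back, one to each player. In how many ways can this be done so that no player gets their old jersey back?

133496

Let Aᵢ be the assignments in which player i gets their old jersey. We want the size of the complement of A₁∪…∪A_9.
By inclusion–exclusion this is Σ_{j=0}^{9} (−1)^j C(9,j)·(9−j)!.
Computing: 362880 − 362880 + 181440 − 60480 + 15120 − 3024 + 504 − 72 + 9 − 1 = 133496.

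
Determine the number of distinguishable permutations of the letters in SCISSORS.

SCISSORS has 8 letters with S appearing 4 times.
Dividing 8! = 40320 by 4! = 24 for the repeated letters gives 1680.

1680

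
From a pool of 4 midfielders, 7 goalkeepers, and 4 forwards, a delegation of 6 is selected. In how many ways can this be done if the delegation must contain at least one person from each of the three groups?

Unrestricted: C(15,6) = 5005 ways to pick any 6 of the 15.
Subtract selections that omit an entire group: no midfielders → C(11,6) = 462; no goalkeepers → C(8,6) = 28; no forwards → C(11,6) = 462.
Add back selections omitting two groups (i.e. drawn from a single group): C(4,6) + C(7,6) + C(4,6) = 7.
By inclusion–exclusion: 5005 − 952 + 7 = 4060.

4060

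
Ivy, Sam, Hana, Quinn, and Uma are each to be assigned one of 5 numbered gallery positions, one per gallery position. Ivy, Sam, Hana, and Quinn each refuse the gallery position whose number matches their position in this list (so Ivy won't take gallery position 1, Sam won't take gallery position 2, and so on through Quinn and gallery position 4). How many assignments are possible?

Let Aᵢ (for 1 ≤ i ≤ 4) be the placements that put person i in their forbidden gallery position. Any j of these fix j positions, leaving (5−j)! ways to fill the rest, and there are C(4,j) ways to pick which j.
By inclusion–exclusion, the number of valid placements is Σ_{j=0}^{4} (−1)^j C(4,j)·(5−j)!.
Computing: 120 − 96 + 36 − 8 + 1 = 53.

53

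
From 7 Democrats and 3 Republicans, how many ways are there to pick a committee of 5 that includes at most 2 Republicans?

231

Split by how many Republicans are chosen (0 through 2).
Sum: C(3,0)·C(7,5) + C(3,1)·C(7,4) + C(3,2)·C(7,3) = 21 + 105 + 105 = 231.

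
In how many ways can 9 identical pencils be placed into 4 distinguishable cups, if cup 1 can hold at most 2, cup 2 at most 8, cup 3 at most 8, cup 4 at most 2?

70

Without the upper bounds there are C(12,3) = 220 ways to split 9 among 4 cups.
Subtract solutions that violate a single cap (substitute x_i' = x_i − (cap_i+1)): x_1 ≥ 3 gives C(9,3) = 84; x_2 ≥ 9 gives C(3,3) = 1; x_3 ≥ 9 gives C(3,3) = 1; x_4 ≥ 3 gives C(9,3) = 84. Together 170.
Add back pairs where two caps are both exceeded: 0 + 0 + 20 + 0 + 0 + 0 = 20.
By inclusion–exclusion the count is 220 − 170 + 20 = 70.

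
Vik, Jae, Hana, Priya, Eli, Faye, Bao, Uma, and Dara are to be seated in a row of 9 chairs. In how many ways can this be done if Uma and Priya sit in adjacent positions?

Treat {Uma, Priya} as a single unit. There are 8 units to order, and the pair itself can be ordered 2 ways.
So the count is 2·(8)! = 80640.

80640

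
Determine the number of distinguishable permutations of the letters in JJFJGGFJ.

The 8 letters of JJFJGGFJ have repeats: F appearing twice, G appearing twice, and J appearing 4 times.
So there are 8! / (4!·2!·2!) = 420 distinguishable arrangements.

420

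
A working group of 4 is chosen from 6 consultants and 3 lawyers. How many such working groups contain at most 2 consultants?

Split by how many consultants are chosen (0 through 2).
Sum: C(6,0)·C(3,4) + C(6,1)·C(3,3) + C(6,2)·C(3,2) = 0 + 6 + 45 = 51.

51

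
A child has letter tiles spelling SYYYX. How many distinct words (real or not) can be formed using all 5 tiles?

20

The 5 letters of SYYYX have repeats: Y appearing 3 times.
So there are 5! / (3!) = 20 distinguishable arrangements.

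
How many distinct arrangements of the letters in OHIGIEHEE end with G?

1680

Fix G in the last position and arrange the remaining 8 letters.
Those 8 letters have E appearing 3 times, H appearing twice, and I appearing twice, giving (8)!/(3!·2!·2!) = 1680.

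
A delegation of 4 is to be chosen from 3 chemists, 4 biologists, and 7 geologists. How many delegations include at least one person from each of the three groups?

462

Total 4-person selections from all 14: C(14,4) = 1001.
Selections missing a whole group: no chemists → C(11,4) = 330; no biologists → C(10,4) = 210; no geologists → C(7,4) = 35.
Add back selections omitting two groups (i.e. drawn from a single group): C(3,4) + C(4,4) + C(7,4) = 36.
By inclusion–exclusion: 1001 − 575 + 36 = 462.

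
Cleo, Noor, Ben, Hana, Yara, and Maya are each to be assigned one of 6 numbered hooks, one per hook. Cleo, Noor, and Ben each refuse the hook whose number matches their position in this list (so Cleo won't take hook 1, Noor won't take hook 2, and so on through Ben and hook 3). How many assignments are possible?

426

Let Aᵢ (for i ∈ {1, 2, 3}) be the placements that put person i in their forbidden hook. Any j of these fix j positions, leaving (6−j)! ways to fill the rest, and there are C(3,j) ways to pick which j.
By inclusion–exclusion, the number of valid placements is Σ_{j=0}^{3} (−1)^j C(3,j)·(6−j)!.
Computing: 720 − 360 + 72 − 6 = 426.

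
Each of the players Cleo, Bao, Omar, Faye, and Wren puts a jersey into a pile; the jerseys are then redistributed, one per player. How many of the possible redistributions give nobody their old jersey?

This is the derangement count D_5: permutations of 5 items with no fixed point.
By inclusion–exclusion this is Σ_{j=0}^{5} (−1)^j C(5,j)·(5−j)!.
Computing: 120 − 120 + 60 − 20 + 5 − 1 = 44.

44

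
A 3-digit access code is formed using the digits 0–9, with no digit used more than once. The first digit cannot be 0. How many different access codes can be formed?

648

The first digit has 10−1 = 9 choices (anything except 0).
The remaining 2 digits are filled from the other 9 symbols without repetition: 9 × 8 = 72.
Total: 9 × 72 = 648.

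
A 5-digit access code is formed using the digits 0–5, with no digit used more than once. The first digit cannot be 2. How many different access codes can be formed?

600

The first digit has 6−1 = 5 choices (anything except 2).
The remaining 4 digits are filled from the other 5 symbols without repetition: 5 × 4 × 3 × 2 = 120.
Total: 5 × 120 = 600.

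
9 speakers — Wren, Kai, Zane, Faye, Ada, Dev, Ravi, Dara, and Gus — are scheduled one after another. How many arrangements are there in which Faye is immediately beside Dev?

Treat {Faye, Dev} as a single unit. There are 8 units to order, and the pair itself can be ordered 2 ways.
That gives 2 × 8! = 2 × 40320 = 80640.

80640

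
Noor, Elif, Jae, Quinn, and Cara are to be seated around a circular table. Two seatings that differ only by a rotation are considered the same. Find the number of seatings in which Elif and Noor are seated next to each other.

Glue Elif and Noor into a block (2 internal orders). Seating 4 units around a circle gives (3)! arrangements.
So 2 × (3)! = 2 × 6 = 12.

12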